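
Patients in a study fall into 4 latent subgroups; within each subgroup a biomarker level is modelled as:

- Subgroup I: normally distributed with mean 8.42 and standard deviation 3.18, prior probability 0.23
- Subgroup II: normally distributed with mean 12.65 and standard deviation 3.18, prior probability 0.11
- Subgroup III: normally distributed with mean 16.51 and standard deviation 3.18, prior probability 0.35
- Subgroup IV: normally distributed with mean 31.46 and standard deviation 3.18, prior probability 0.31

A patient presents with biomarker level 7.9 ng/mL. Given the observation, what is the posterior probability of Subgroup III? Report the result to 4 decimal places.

Posterior ∝ prior × likelihood, so P(k | x) ∝ P(Z=k) f_k(x); normalise over all components.
Component likelihoods at x = 7.9 ng/mL:
  p_I = 0.123787
  p_II = 0.041114
  p_III = 0.00321083
  p_IV = 1.51073e-13
Multiply by the mixture weights:
  P(Z=I)·p_I = 0.23 × 0.123787 = 0.0284711
  P(Z=II)·p_II = 0.11 × 0.041114 = 0.00452254
  P(Z=III)·p_III = 0.35 × 0.00321083 = 0.00112379
  P(Z=IV)·p_IV = 0.31 × 1.51073e-13 = 4.68325e-14
Sum: 0.0284711 + 0.00452254 + 0.00112379 + 4.68325e-14 = 0.0341174
P(Subgroup III | the observation) = 0.00112379 / 0.0341174 ≈ 0.0329

0.0329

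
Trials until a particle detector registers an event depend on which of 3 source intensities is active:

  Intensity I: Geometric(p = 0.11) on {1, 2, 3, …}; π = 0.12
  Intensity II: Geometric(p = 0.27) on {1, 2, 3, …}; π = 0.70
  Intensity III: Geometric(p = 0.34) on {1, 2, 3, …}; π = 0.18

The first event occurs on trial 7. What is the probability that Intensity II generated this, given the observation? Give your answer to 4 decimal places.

0.7111

Posterior ∝ prior × likelihood, so P(k | x) ∝ P(Z=k) f_k(x); normalise over all components.
Geometric probabilities:
  p_I = 0.11·(1−0.11)^6 = 0.11·0.496981 = 0.0546679
  p_II = 0.27·(1−0.27)^6 = 0.27·0.151334 = 0.0408602
  p_III = 0.34·(1−0.34)^6 = 0.34·0.082654 = 0.0281023
Multiply by the mixture weights:
  P(Z=I)·p_I = 0.12 × 0.0546679 = 0.00656015
  P(Z=II)·p_II = 0.70 × 0.0408602 = 0.0286022
  P(Z=III)·p_III = 0.18 × 0.0281023 = 0.00505842
Denominator: 0.00656015 + 0.0286022 + 0.00505842 = 0.0402207
Responsibility of Intensity II: 0.0286022 / 0.0402207 ≈ 0.7111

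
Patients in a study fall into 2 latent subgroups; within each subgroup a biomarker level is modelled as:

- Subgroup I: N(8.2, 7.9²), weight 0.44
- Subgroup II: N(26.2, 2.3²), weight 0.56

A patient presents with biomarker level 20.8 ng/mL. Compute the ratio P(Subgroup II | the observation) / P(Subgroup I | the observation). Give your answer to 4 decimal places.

Posterior odds = (π_i f_i(x)) / (π_j f_j(x)); the normalising sum cancels.
Normal densities:
  p_I = (1/(7.9·√(2π)))·exp(−(20.8−8.2)²/(2·7.9²)) = 0.050499·exp(-1.27191) = 0.0141546
  p_II = (1/(2.3·√(2π)))·exp(−(20.8−26.2)²/(2·2.3²)) = 0.173453·exp(-2.75614) = 0.0110206
Posterior odds = (π_II·p_II) / (π_I·p_I) = (0.56·0.0110206) / (0.44·0.0141546) = 0.00617152 / 0.00622804 ≈ 0.9909

0.9909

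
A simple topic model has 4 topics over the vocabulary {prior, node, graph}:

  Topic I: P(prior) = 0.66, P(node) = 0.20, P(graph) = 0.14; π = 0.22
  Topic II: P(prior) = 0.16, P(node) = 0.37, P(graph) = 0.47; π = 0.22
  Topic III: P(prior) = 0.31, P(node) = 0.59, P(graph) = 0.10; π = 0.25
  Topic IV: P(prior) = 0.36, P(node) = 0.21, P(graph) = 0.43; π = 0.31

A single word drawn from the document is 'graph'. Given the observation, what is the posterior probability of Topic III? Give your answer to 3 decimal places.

By Bayes' theorem, P(k | x) = π_k f_k(x) / Σ_j π_j f_j(x).
Categorical probabilities:
  p_I = P(graph | comp) = 0.14
  p_II = P(graph | comp) = 0.47
  p_III = P(graph | comp) = 0.10
  p_IV = P(graph | comp) = 0.43
Weight by the priors:
  π_I·p_I = 0.22 × 0.14 = 0.0308
  π_II·p_II = 0.22 × 0.47 = 0.1034
  π_III·p_III = 0.25 × 0.1 = 0.025
  π_IV·p_IV = 0.31 × 0.43 = 0.1333
Evidence: 0.0308 + 0.1034 + 0.025 + 0.1333 = 0.2925
So the posterior for Topic III is 0.025 / 0.2925 ≈ 0.085.

0.085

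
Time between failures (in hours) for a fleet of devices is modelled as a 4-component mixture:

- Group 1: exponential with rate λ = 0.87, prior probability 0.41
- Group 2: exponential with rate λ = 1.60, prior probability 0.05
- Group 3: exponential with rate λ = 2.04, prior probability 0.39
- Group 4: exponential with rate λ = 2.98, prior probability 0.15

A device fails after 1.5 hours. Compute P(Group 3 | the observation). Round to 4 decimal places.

P(component k | x) = w_k·f_k(x) / marginal(x), where marginal(x) = Σ_j w_j·f_j(x).
Exponential densities:
  p_1 = 0.23592
  p_2 = 0.145149
  p_3 = 0.0956509
  p_4 = 0.034113
Multiply by the mixture weights:
  w_1·p_1 = 0.41 × 0.23592 = 0.0967272
  w_2·p_2 = 0.05 × 0.145149 = 0.00725744
  w_3·p_3 = 0.39 × 0.0956509 = 0.0373039
  w_4·p_4 = 0.15 × 0.034113 = 0.00511695
Normaliser: 0.0967272 + 0.00725744 + 0.0373039 + 0.00511695 = 0.146405
So the posterior for Group 3 is 0.0373039 / 0.146405 ≈ 0.2548.

0.2548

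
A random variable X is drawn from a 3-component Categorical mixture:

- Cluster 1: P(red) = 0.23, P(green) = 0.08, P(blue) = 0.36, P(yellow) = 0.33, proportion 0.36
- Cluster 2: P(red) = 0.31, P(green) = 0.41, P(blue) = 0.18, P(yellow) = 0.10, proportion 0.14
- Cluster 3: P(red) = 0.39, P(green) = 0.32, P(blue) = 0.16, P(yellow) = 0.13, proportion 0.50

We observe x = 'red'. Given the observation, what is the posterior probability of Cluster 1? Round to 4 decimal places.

Posterior ∝ prior × likelihood, so P(k | x) ∝ P(Z=k) f_k(x); normalise over all components.
Categorical probabilities:
  L_1 = P(red | comp) = 0.23
  L_2 = P(red | comp) = 0.31
  L_3 = P(red | comp) = 0.39
Multiply by the mixture weights:
  P(Z=1)·L_1 = 0.36 × 0.23 = 0.0828
  P(Z=2)·L_2 = 0.14 × 0.31 = 0.0434
  P(Z=3)·L_3 = 0.50 × 0.39 = 0.195
Normaliser: 0.0828 + 0.0434 + 0.195 = 0.3212
So the posterior for Cluster 1 is 0.0828 / 0.3212 ≈ 0.2578.

0.2578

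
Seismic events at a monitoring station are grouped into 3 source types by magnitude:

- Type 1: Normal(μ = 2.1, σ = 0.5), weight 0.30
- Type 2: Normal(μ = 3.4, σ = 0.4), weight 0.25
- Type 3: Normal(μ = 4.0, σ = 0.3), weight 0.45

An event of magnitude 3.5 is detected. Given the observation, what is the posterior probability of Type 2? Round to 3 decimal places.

0.611

The responsibility of component k is P(Z=k) f_k(x) divided by Σ_j P(Z=j) f_j(x).
Component likelihoods at x = 3.5:
  p_1 = 0.0158309
  p_2 = 0.96667
  p_3 = 0.33159
Unnormalised posteriors:
  P(Z=1)·p_1 = 0.30 × 0.0158309 = 0.00474927
  P(Z=2)·p_2 = 0.25 × 0.96667 = 0.241668
  P(Z=3)·p_3 = 0.45 × 0.33159 = 0.149216
Normaliser: 0.00474927 + 0.241668 + 0.149216 = 0.395633
P(Type 2 | data) = 0.241668 / 0.395633 ≈ 0.611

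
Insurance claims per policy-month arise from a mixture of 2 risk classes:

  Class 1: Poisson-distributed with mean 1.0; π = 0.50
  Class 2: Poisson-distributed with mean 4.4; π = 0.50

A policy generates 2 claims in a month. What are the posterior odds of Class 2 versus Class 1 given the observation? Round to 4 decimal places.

The posterior odds equal the prior odds times the likelihood ratio: (π_i/π_j)·(f_i(x)/f_j(x)).
Evaluate each component's likelihood at the observed value:
  L_1 = e^(−1.0)·1.0^2/2! = 0.18394
  L_2 = e^(−4.4)·4.4^2/2! = 0.118845
0.0594223 / 0.0919699 ≈ 0.6461

0.6461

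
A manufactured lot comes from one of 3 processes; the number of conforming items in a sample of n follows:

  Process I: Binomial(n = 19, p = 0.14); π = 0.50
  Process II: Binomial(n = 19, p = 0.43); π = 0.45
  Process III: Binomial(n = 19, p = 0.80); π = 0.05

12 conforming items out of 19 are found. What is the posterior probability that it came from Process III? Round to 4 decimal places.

Posterior ∝ prior × likelihood, so P(k | x) ∝ P(Z=k) f_k(x); normalise over all components.
Component likelihoods at x = 12 conforming items out of 19:
  L_I = 9.93923e-07
  L_II = 0.0393616
  L_III = 0.0443218
Multiply by the mixture weights:
  P(Z=I)·L_I = 0.50 × 9.93923e-07 = 4.96961e-07
  P(Z=II)·L_II = 0.45 × 0.0393616 = 0.0177127
  P(Z=III)·L_III = 0.05 × 0.0443218 = 0.00221609
Evidence: 4.96961e-07 + 0.0177127 + 0.00221609 = 0.0199293
P(Process III | data) = 0.00221609 / 0.0199293 ≈ 0.1112

0.1112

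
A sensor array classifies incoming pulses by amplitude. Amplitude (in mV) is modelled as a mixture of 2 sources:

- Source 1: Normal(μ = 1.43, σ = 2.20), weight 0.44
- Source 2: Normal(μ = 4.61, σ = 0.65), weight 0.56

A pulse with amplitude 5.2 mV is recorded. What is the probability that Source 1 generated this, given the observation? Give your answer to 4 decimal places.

0.0747

P(component k | x) = P(Z=k)·f_k(x) / marginal(x), where marginal(x) = Σ_j P(Z=j)·f_j(x).
Normal densities:
  L_1 = (1/(2.20·√(2π)))·exp(−(5.2−1.43)²/(2·2.20²)) = 0.181337·exp(-1.46827) = 0.0417661
  L_2 = (1/(0.65·√(2π)))·exp(−(5.2−4.61)²/(2·0.65²)) = 0.613757·exp(-0.41195) = 0.406526
Weight by the priors:
  P(Z=1)·L_1 = 0.44 × 0.0417661 = 0.0183771
  P(Z=2)·L_2 = 0.56 × 0.406526 = 0.227654
Sum: 0.0183771 + 0.227654 = 0.246031
So the posterior for Source 1 is 0.0183771 / 0.246031 ≈ 0.0747.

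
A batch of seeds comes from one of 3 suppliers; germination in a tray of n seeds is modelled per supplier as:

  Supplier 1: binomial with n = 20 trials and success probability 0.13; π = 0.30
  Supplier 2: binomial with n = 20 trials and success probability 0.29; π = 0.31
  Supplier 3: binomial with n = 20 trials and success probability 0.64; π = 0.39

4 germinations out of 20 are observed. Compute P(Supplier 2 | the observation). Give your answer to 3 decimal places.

Apply Bayes' rule: the posterior for each component is proportional to its prior times its likelihood at x.
Evaluate each component's likelihood at the observed value:
  p_1 = 0.149065
  p_2 = 0.142896
  p_3 = 6.46925e-05
Weight by the priors:
  π_1·p_1 = 0.30 × 0.149065 = 0.0447195
  π_2·p_2 = 0.31 × 0.142896 = 0.0442977
  π_3·p_3 = 0.39 × 6.46925e-05 = 2.52301e-05
Normaliser: 0.0447195 + 0.0442977 + 2.52301e-05 = 0.0890424
P(Supplier 2 | x) = 0.0442977 / 0.0890424 ≈ 0.497

0.497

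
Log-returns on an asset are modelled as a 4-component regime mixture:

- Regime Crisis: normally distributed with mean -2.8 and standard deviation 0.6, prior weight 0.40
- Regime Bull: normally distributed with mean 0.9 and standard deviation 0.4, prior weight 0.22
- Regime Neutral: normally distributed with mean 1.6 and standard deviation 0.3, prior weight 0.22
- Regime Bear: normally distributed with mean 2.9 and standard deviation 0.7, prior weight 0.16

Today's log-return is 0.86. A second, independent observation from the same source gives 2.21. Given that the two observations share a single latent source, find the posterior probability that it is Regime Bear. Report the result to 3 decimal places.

0.120

The responsibility of component k is P(Z=k) f_k(x) divided by Σ_j P(Z=j) f_j(x).
Since both observations come from the same component, the likelihood for component k is f_k(x₁)·f_k(x₂).
  p_Crisis = [5.52981e-09] × [4.81626e-16] = 2.6633e-24
  p_Bull = [0.992381] × [0.00467531] = 0.00463969
  p_Neutral = [0.06347] × [0.16827] = 0.0106801
  p_Bear = [0.00815769] × [0.35061] = 0.00286017
Multiply by the mixture weights:
  P(Z=Crisis)·p_Crisis = 0.40 × 2.6633e-24 = 1.06532e-24
  P(Z=Bull)·p_Bull = 0.22 × 0.00463969 = 0.00102073
  P(Z=Neutral)·p_Neutral = 0.22 × 0.0106801 = 0.00234962
  P(Z=Bear)·p_Bear = 0.16 × 0.00286017 = 0.000457627
Marginal: 1.06532e-24 + 0.00102073 + 0.00234962 + 0.000457627 = 0.00382797
Responsibility of Regime Bear: 0.000457627 / 0.00382797 ≈ 0.120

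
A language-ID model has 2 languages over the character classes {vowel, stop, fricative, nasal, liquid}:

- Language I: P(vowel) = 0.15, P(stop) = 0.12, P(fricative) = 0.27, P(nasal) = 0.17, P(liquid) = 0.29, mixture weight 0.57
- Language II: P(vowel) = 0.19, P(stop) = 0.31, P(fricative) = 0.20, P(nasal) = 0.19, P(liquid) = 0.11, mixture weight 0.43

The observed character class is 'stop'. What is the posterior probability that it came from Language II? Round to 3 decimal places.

The responsibility of component k is P(Z=k) f_k(x) divided by Σ_j P(Z=j) f_j(x).
Evaluate each component's likelihood at the observed value:
  p_I = 0.12
  p_II = 0.31
Prior × likelihood for each component:
  P(Z=I)·p_I = 0.57 × 0.12 = 0.0684
  P(Z=II)·p_II = 0.43 × 0.31 = 0.1333
Evidence: 0.0684 + 0.1333 = 0.2017
Responsibility of Language II: 0.1333 / 0.2017 ≈ 0.661

0.661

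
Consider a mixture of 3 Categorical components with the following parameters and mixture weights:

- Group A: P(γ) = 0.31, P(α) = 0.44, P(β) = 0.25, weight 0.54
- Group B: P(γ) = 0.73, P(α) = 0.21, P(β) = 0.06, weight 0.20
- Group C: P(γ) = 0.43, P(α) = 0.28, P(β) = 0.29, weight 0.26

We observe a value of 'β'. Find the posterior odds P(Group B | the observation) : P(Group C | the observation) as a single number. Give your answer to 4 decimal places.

The posterior odds equal the prior odds times the likelihood ratio: (P(Z=i)/P(Z=j))·(f_i(x)/f_j(x)).
Evaluate each component's likelihood at the observed value:
  L_A = P(β | comp) = 0.25
  L_B = P(β | comp) = 0.06
  L_C = P(β | comp) = 0.29
Posterior odds = (P(Z=B)·L_B) / (P(Z=C)·L_C) = (0.20·0.06) / (0.26·0.29) = 0.012 / 0.0754 ≈ 0.1592

0.1592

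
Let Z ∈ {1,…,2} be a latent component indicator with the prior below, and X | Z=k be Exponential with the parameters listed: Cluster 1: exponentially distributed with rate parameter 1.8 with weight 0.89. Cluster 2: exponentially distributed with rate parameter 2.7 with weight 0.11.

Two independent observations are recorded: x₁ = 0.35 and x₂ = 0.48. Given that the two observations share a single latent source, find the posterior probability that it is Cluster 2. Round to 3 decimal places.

P(component k | x) = π_k·f_k(x) / marginal(x), where marginal(x) = Σ_j π_j·f_j(x).
Since both observations come from the same component, the likelihood for component k is f_k(x₁)·f_k(x₂).
  f_1 = [1.8·e^(−1.8·0.35) = 1.8·e^(−0.6300) = 0.958665] × [0.758651] = 0.727292
  f_2 = [2.7·e^(−2.7·0.35) = 2.7·e^(−0.9450) = 1.04943] × [0.738785] = 0.775307
Multiply by the mixture weights:
  π_1·f_1 = 0.89 × 0.727292 = 0.64729
  π_2·f_2 = 0.11 × 0.775307 = 0.0852837
Sum: 0.64729 + 0.0852837 = 0.732574
Responsibility of Cluster 2: 0.0852837 / 0.732574 ≈ 0.116

0.116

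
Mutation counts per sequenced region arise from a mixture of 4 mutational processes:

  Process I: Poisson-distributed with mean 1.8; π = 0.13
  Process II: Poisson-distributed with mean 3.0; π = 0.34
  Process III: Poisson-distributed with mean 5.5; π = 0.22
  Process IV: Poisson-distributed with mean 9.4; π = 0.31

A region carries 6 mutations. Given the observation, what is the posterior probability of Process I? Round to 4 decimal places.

0.0131

The responsibility of component k is P(Z=k) f_k(x) divided by Σ_j P(Z=j) f_j(x).
Evaluate each component's likelihood at the observed value:
  p_I = e^(−1.8)·1.8^6/6! = 0.00780859
  p_II = e^(−3.0)·3.0^6/6! = 0.0504094
  p_III = e^(−5.5)·5.5^6/6! = 0.157117
  p_IV = e^(−9.4)·9.4^6/6! = 0.0792623
Multiply by the mixture weights:
  P(Z=I)·p_I = 0.13 × 0.00780859 = 0.00101512
  P(Z=II)·p_II = 0.34 × 0.0504094 = 0.0171392
  P(Z=III)·p_III = 0.22 × 0.157117 = 0.0345658
  P(Z=IV)·p_IV = 0.31 × 0.0792623 = 0.0245713
Marginal: 0.00101512 + 0.0171392 + 0.0345658 + 0.0245713 = 0.0772914
P(Process I | the observation) = 0.00101512 / 0.0772914 ≈ 0.0131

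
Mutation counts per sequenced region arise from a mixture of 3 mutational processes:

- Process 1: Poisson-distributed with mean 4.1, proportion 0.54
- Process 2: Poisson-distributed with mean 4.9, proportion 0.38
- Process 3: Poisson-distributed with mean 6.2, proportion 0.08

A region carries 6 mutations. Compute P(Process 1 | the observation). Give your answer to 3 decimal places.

0.468

Apply Bayes' rule: the posterior for each component is proportional to its prior times its likelihood at x.
Poisson probabilities:
  f_1 = 0.109336
  f_2 = 0.143153
  f_3 = 0.1601
Multiply by the mixture weights:
  π_1·f_1 = 0.54 × 0.109336 = 0.0590415
  π_2·f_2 = 0.38 × 0.143153 = 0.0543982
  π_3·f_3 = 0.08 × 0.1601 = 0.012808
Marginal: 0.0590415 + 0.0543982 + 0.012808 = 0.126248
Responsibility of Process 1: 0.0590415 / 0.126248 ≈ 0.468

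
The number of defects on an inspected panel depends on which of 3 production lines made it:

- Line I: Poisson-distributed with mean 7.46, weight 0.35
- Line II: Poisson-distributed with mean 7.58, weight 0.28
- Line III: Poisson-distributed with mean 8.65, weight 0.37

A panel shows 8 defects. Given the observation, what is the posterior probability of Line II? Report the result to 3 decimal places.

The responsibility of component k is w_k f_k(x) divided by Σ_j w_j f_j(x).
Poisson probabilities:
  f_I = e^(−7.46)·7.46^8/8! = 0.136947
  f_II = e^(−7.58)·7.58^8/8! = 0.138001
  f_III = e^(−8.65)·8.65^8/8! = 0.136132
Prior × likelihood for each component:
  w_I·f_I = 0.35 × 0.136947 = 0.0479315
  w_II·f_II = 0.28 × 0.138001 = 0.0386402
  w_III·f_III = 0.37 × 0.136132 = 0.0503689
Evidence: 0.0479315 + 0.0386402 + 0.0503689 = 0.136941
Responsibility of Line II: 0.0386402 / 0.136941 ≈ 0.282

0.282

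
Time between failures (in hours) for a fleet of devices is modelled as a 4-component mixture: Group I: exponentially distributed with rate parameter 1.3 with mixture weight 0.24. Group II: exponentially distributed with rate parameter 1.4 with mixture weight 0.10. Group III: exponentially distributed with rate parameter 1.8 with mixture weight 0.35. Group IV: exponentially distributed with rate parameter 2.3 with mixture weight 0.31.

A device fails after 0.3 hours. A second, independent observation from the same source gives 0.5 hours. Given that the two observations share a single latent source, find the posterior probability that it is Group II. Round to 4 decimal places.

0.0868

The responsibility of component k is π_k f_k(x) divided by Σ_j π_j f_j(x).
Since both observations come from the same component, the likelihood for component k is f_k(x₁)·f_k(x₂).
  f_I = [1.3·e^(−1.3·0.3) = 1.3·e^(−0.3900) = 0.880174] × [0.67866] = 0.597338
  f_II = [1.4·e^(−1.4·0.3) = 1.4·e^(−0.4200) = 0.919866] × [0.695219] = 0.639508
  f_III = [1.8·e^(−1.8·0.3) = 1.8·e^(−0.5400) = 1.04895] × [0.731825] = 0.767646
  f_IV = [2.3·e^(−2.3·0.3) = 2.3·e^(−0.6900) = 1.15362] × [0.728265] = 0.840144
Unnormalised posteriors:
  π_I·f_I = 0.24 × 0.597338 = 0.143361
  π_II·f_II = 0.10 × 0.639508 = 0.0639508
  π_III·f_III = 0.35 × 0.767646 = 0.268676
  π_IV·f_IV = 0.31 × 0.840144 = 0.260445
Denominator: 0.143361 + 0.0639508 + 0.268676 + 0.260445 = 0.736433
So the posterior for Group II is 0.0639508 / 0.736433 ≈ 0.0868.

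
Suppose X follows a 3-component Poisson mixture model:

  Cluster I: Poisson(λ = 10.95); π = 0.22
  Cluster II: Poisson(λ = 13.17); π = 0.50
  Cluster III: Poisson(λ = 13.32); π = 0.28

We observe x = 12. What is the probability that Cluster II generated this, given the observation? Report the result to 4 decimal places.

0.5014

The responsibility of component k is π_k f_k(x) divided by Σ_j π_j f_j(x).
Evaluate each component's likelihood at the observed value:
  f_I = 0.10892
  f_II = 0.108401
  f_III = 0.106884
Weight by the priors:
  π_I·f_I = 0.22 × 0.10892 = 0.0239624
  π_II·f_II = 0.50 × 0.108401 = 0.0542006
  π_III·f_III = 0.28 × 0.106884 = 0.0299274
Evidence: 0.0239624 + 0.0542006 + 0.0299274 = 0.10809
Responsibility of Cluster II: 0.0542006 / 0.10809 ≈ 0.5014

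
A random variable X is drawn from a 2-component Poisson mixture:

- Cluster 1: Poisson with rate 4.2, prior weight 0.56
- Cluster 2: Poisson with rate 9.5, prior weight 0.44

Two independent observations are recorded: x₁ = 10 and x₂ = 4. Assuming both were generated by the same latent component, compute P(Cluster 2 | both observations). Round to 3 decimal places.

Posterior ∝ prior × likelihood, so P(k | x) ∝ P(Z=k) f_k(x); normalise over all components.
Since both observations come from the same component, the likelihood for component k is f_k(x₁)·f_k(x₂).
  L_1 = [e^(−4.2)·4.2^10/10! = 0.00705819] × [0.194424] = 0.00137228
  L_2 = [e^(−9.5)·9.5^10/10! = 0.123502] × [0.025403] = 0.00313734
Weight by the priors:
  P(Z=1)·L_1 = 0.56 × 0.00137228 = 0.000768476
  P(Z=2)·L_2 = 0.44 × 0.00313734 = 0.00138043
Denominator: 0.000768476 + 0.00138043 = 0.0021489
So the posterior for Cluster 2 is 0.00138043 / 0.0021489 ≈ 0.642.

0.642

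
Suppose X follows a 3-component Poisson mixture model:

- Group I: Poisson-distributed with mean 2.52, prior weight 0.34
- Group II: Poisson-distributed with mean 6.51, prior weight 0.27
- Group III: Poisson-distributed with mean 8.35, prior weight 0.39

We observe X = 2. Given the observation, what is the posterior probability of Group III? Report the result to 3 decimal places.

By Bayes' theorem, P(k | x) = P(Z=k) f_k(x) / Σ_j P(Z=j) f_j(x).
Evaluate each component's likelihood at the observed value:
  L_I = e^(−2.52)·2.52^2/2! = 0.255475
  L_II = e^(−6.51)·6.51^2/2! = 0.031541
  L_III = e^(−8.35)·8.35^2/2! = 0.00824108
Weight by the priors:
  P(Z=I)·L_I = 0.34 × 0.255475 = 0.0868616
  P(Z=II)·L_II = 0.27 × 0.031541 = 0.00851606
  P(Z=III)·L_III = 0.39 × 0.00824108 = 0.00321402
Evidence: 0.0868616 + 0.00851606 + 0.00321402 = 0.0985917
P(Group III | data) ≈ 0.033

0.033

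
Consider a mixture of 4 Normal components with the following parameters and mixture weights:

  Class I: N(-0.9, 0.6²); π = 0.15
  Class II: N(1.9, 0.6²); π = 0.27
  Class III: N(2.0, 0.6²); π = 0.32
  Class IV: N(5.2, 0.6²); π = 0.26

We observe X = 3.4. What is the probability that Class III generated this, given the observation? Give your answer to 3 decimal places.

0.588

By Bayes' theorem, P(k | x) = π_k f_k(x) / Σ_j π_j f_j(x).
Component likelihoods at x = 3.4:
  f_I = 4.67558e-12
  f_II = 0.0292138
  f_III = 0.0437031
  f_IV = 0.00738641
Unnormalised posteriors:
  π_I·f_I = 0.15 × 4.67558e-12 = 7.01337e-13
  π_II·f_II = 0.27 × 0.0292138 = 0.00788774
  π_III·f_III = 0.32 × 0.0437031 = 0.013985
  π_IV·f_IV = 0.26 × 0.00738641 = 0.00192047
Denominator: 7.01337e-13 + 0.00788774 + 0.013985 + 0.00192047 = 0.0237932
P(Class III | data) ≈ 0.588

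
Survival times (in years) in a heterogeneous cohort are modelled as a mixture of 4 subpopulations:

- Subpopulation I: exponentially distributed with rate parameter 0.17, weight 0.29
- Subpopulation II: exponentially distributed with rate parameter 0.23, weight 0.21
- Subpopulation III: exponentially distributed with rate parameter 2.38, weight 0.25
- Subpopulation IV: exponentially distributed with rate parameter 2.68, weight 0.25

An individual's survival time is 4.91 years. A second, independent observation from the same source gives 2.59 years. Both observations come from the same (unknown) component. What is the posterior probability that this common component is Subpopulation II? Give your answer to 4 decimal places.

0.4580

Posterior ∝ prior × likelihood, so P(k | x) ∝ π_k f_k(x); normalise over all components.
Since both observations come from the same component, the likelihood for component k is f_k(x₁)·f_k(x₂).
  f_I = [0.17·e^(−0.17·4.91) = 0.17·e^(−0.8347) = 0.0737808] × [0.109453] = 0.00807555
  f_II = [0.23·e^(−0.23·4.91) = 0.23·e^(−1.1293) = 0.0743497] × [0.126771] = 0.00942535
  f_III = [2.38·e^(−2.38·4.91) = 2.38·e^(−11.6858) = 2.00216e-05] × [0.00500609] = 1.0023e-07
  f_IV = [2.68·e^(−2.68·4.91) = 2.68·e^(−13.1588) = 5.16821e-06] × [0.00259185] = 1.33952e-08
Multiply by the mixture weights:
  π_I·f_I = 0.29 × 0.00807555 = 0.00234191
  π_II·f_II = 0.21 × 0.00942535 = 0.00197932
  π_III·f_III = 0.25 × 1.0023e-07 = 2.50575e-08
  π_IV·f_IV = 0.25 × 1.33952e-08 = 3.34881e-09
Marginal: 0.00234191 + 0.00197932 + 2.50575e-08 + 3.34881e-09 = 0.00432126
Responsibility of Subpopulation II: 0.00197932 / 0.00432126 ≈ 0.4580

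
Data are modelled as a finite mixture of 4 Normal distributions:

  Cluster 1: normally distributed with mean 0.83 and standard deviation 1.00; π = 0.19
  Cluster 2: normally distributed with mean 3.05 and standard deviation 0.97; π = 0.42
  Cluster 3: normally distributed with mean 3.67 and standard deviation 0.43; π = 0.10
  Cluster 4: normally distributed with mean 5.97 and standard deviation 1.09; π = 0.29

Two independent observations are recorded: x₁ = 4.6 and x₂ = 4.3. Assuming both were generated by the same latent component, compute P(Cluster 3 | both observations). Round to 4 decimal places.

Apply Bayes' rule: the posterior for each component is proportional to its prior times its likelihood at x.
Since both observations come from the same component, the likelihood for component k is f_k(x₁)·f_k(x₂).
  p_1 = [(1/(1.00·√(2π)))·exp(−(4.6−0.83)²/(2·1.00²)) = 0.398942·exp(-7.10645) = 0.000327053] × [0.000968862] = 3.16869e-07
  p_2 = [(1/(0.97·√(2π)))·exp(−(4.6−3.05)²/(2·0.97²)) = 0.411281·exp(-1.27670) = 0.114729] × [0.179281] = 0.0205687
  p_3 = [(1/(0.43·√(2π)))·exp(−(4.6−3.67)²/(2·0.43²)) = 0.927773·exp(-2.33883) = 0.0894746] × [0.317191] = 0.0283805
  p_4 = [(1/(1.09·√(2π)))·exp(−(4.6−5.97)²/(2·1.09²)) = 0.366002·exp(-0.78987) = 0.166129] × [0.113178] = 0.0188021
Weight by the priors:
  π_1·p_1 = 0.19 × 3.16869e-07 = 6.02051e-08
  π_2·p_2 = 0.42 × 0.0205687 = 0.00863886
  π_3·p_3 = 0.10 × 0.0283805 = 0.00283805
  π_4·p_4 = 0.29 × 0.0188021 = 0.0054526
Denominator: 6.02051e-08 + 0.00863886 + 0.00283805 + 0.0054526 = 0.0169296
P(Cluster 3 | x₁,x₂) ≈ 0.1676

0.1676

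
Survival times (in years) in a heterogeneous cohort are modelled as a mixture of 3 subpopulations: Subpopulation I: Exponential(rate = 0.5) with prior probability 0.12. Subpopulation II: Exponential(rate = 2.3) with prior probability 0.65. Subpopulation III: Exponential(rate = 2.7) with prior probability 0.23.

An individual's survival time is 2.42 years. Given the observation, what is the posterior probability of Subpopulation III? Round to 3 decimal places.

Posterior ∝ prior × likelihood, so P(k | x) ∝ π_k f_k(x); normalise over all components.
Evaluate each component's likelihood at the observed value:
  L_I = 0.5·e^(−0.5·2.42) = 0.5·e^(−1.2100) = 0.149099
  L_II = 2.3·e^(−2.3·2.42) = 2.3·e^(−5.5660) = 0.00879923
  L_III = 2.7·e^(−2.7·2.42) = 2.7·e^(−6.5340) = 0.00392359
Prior × likelihood for each component:
  π_I·L_I = 0.12 × 0.149099 = 0.0178918
  π_II·L_II = 0.65 × 0.00879923 = 0.0057195
  π_III·L_III = 0.23 × 0.00392359 = 0.000902426
Denominator: 0.0178918 + 0.0057195 + 0.000902426 = 0.0245138
P(Subpopulation III | data) ≈ 0.037

0.037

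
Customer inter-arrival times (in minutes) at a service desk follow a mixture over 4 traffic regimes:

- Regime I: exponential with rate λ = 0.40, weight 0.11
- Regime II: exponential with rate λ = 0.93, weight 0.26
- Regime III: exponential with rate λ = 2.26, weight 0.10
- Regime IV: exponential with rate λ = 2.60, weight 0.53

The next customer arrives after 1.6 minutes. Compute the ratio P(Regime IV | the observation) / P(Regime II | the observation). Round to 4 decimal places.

Only the two components matter; the odds are (P(Z=i) f_i(x)) / (P(Z=j) f_j(x)).
Component likelihoods at x = 1.6 minutes:
  p_I = 0.40·e^(−0.40·1.6) = 0.40·e^(−0.6400) = 0.210917
  p_II = 0.93·e^(−0.93·1.6) = 0.93·e^(−1.4880) = 0.210016
  p_III = 2.26·e^(−2.26·1.6) = 2.26·e^(−3.6160) = 0.0607714
  p_IV = 2.60·e^(−2.60·1.6) = 2.60·e^(−4.1600) = 0.0405797
Posterior odds = (P(Z=IV)·p_IV) / (P(Z=II)·p_II) = (0.53·0.0405797) / (0.26·0.210016) = 0.0215072 / 0.0546042 ≈ 0.3939

0.3939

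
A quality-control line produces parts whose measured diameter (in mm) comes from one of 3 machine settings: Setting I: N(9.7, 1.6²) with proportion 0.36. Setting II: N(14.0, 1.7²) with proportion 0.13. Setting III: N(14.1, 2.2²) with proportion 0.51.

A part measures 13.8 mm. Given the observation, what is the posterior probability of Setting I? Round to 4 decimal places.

0.0269

Posterior ∝ prior × likelihood, so P(k | x) ∝ w_k f_k(x); normalise over all components.
Evaluate each component's likelihood at the observed value:
  L_I = (1/(1.6·√(2π)))·exp(−(13.8−9.7)²/(2·1.6²)) = 0.249339·exp(-3.28320) = 0.00935218
  L_II = (1/(1.7·√(2π)))·exp(−(13.8−14.0)²/(2·1.7²)) = 0.234672·exp(-0.00692) = 0.233054
  L_III = (1/(2.2·√(2π)))·exp(−(13.8−14.1)²/(2·2.2²)) = 0.181337·exp(-0.00930) = 0.179659
Unnormalised posteriors:
  w_I·L_I = 0.36 × 0.00935218 = 0.00336679
  w_II·L_II = 0.13 × 0.233054 = 0.030297
  w_III·L_III = 0.51 × 0.179659 = 0.0916262
Marginal: 0.00336679 + 0.030297 + 0.0916262 = 0.12529
So the posterior for Setting I is 0.00336679 / 0.12529 ≈ 0.0269.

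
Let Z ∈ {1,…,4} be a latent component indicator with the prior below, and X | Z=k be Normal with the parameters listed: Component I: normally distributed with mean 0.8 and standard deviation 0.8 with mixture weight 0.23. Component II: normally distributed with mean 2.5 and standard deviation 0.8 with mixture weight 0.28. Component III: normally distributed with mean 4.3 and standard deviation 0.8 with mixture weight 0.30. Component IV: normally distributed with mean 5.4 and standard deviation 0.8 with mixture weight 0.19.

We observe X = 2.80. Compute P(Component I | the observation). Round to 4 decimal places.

0.0312

By Bayes' theorem, P(k | x) = P(Z=k) f_k(x) / Σ_j P(Z=j) f_j(x).
Evaluate each component's likelihood at the observed value:
  f_I = (1/(0.8·√(2π)))·exp(−(2.80−0.8)²/(2·0.8²)) = 0.498678·exp(-3.12500) = 0.0219104
  f_II = (1/(0.8·√(2π)))·exp(−(2.80−2.5)²/(2·0.8²)) = 0.498678·exp(-0.07031) = 0.464819
  f_III = (1/(0.8·√(2π)))·exp(−(2.80−4.3)²/(2·0.8²)) = 0.498678·exp(-1.75781) = 0.0859828
  f_IV = (1/(0.8·√(2π)))·exp(−(2.80−5.4)²/(2·0.8²)) = 0.498678·exp(-5.28125) = 0.00253631
Prior × likelihood for each component:
  P(Z=I)·f_I = 0.23 × 0.0219104 = 0.00503939
  P(Z=II)·f_II = 0.28 × 0.464819 = 0.130149
  P(Z=III)·f_III = 0.30 × 0.0859828 = 0.0257949
  P(Z=IV)·f_IV = 0.19 × 0.00253631 = 0.000481899
Evidence: 0.00503939 + 0.130149 + 0.0257949 + 0.000481899 = 0.161465
So the posterior for Component I is 0.00503939 / 0.161465 ≈ 0.0312.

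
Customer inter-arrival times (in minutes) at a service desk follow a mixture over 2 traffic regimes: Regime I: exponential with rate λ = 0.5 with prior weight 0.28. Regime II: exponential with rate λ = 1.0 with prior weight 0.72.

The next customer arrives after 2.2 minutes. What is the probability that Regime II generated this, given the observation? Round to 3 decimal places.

Apply Bayes' rule: the posterior for each component is proportional to its prior times its likelihood at x.
Exponential densities:
  f_I = 0.5·e^(−0.5·2.2) = 0.5·e^(−1.1000) = 0.166436
  f_II = 1.0·e^(−1.0·2.2) = 1.0·e^(−2.2000) = 0.110803
Unnormalised posteriors:
  w_I·f_I = 0.28 × 0.166436 = 0.046602
  w_II·f_II = 0.72 × 0.110803 = 0.0797783
Normaliser: 0.046602 + 0.0797783 = 0.12638
P(Regime II | the observation) = 0.0797783 / 0.12638 ≈ 0.631

0.631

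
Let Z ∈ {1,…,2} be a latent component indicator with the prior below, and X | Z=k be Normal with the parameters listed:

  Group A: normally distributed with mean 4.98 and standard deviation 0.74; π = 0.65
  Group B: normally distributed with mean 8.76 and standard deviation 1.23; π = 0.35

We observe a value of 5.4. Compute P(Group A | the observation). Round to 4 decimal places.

By Bayes' theorem, P(k | x) = π_k f_k(x) / Σ_j π_j f_j(x).
Normal densities:
  f_A = 0.458911
  f_B = 0.00777326
Prior × likelihood for each component:
  π_A·f_A = 0.65 × 0.458911 = 0.298292
  π_B·f_B = 0.35 × 0.00777326 = 0.00272064
Marginal: 0.298292 + 0.00272064 = 0.301013
So the posterior for Group A is 0.298292 / 0.301013 ≈ 0.9910.

0.9910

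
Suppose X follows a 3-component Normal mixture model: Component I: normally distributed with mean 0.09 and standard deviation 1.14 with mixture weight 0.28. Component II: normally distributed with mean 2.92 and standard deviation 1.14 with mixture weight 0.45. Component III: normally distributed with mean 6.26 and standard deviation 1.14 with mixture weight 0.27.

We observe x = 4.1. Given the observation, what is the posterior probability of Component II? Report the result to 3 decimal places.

0.853

The responsibility of component k is π_k f_k(x) divided by Σ_j π_j f_j(x).
Component likelihoods at x = 4.1:
  p_I = 0.000719809
  p_II = 0.204811
  p_III = 0.0581354
Multiply by the mixture weights:
  π_I·p_I = 0.28 × 0.000719809 = 0.000201547
  π_II·p_II = 0.45 × 0.204811 = 0.0921647
  π_III·p_III = 0.27 × 0.0581354 = 0.0156966
Normaliser: 0.000201547 + 0.0921647 + 0.0156966 = 0.108063
P(Component II | 4.1) = 0.0921647 / 0.108063 ≈ 0.853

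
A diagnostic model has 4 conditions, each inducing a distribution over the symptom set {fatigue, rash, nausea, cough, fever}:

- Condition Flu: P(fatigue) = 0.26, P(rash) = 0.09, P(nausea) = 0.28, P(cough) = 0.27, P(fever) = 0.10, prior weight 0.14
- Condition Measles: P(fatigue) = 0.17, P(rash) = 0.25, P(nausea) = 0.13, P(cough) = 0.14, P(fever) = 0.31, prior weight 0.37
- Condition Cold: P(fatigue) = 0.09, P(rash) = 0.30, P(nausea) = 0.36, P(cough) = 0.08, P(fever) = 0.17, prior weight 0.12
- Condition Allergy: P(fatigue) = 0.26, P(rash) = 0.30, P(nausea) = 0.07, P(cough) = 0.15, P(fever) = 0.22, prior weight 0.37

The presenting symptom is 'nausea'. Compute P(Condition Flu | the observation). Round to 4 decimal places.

0.2506

Apply Bayes' rule: the posterior for each component is proportional to its prior times its likelihood at x.
Evaluate each component's likelihood at the observed value:
  L_Flu = P(nausea | comp) = 0.28
  L_Measles = P(nausea | comp) = 0.13
  L_Cold = P(nausea | comp) = 0.36
  L_Allergy = P(nausea | comp) = 0.07
Prior × likelihood for each component:
  w_Flu·L_Flu = 0.14 × 0.28 = 0.0392
  w_Measles·L_Measles = 0.37 × 0.13 = 0.0481
  w_Cold·L_Cold = 0.12 × 0.36 = 0.0432
  w_Allergy·L_Allergy = 0.37 × 0.07 = 0.0259
Denominator: 0.0392 + 0.0481 + 0.0432 + 0.0259 = 0.1564
Responsibility of Condition Flu: 0.0392 / 0.1564 ≈ 0.2506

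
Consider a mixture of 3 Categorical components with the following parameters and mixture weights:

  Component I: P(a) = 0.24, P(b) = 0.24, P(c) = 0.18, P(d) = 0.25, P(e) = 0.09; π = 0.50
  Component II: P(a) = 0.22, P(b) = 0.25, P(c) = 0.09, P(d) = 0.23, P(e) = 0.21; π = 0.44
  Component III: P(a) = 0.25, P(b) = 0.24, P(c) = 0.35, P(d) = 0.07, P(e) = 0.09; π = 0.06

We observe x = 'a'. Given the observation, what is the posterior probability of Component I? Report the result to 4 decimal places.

By Bayes' theorem, P(k | x) = P(Z=k) f_k(x) / Σ_j P(Z=j) f_j(x).
Component likelihoods at x = 'a':
  p_I = P(a | comp) = 0.24
  p_II = P(a | comp) = 0.22
  p_III = P(a | comp) = 0.25
Unnormalised posteriors:
  P(Z=I)·p_I = 0.50 × 0.24 = 0.12
  P(Z=II)·p_II = 0.44 × 0.22 = 0.0968
  P(Z=III)·p_III = 0.06 × 0.25 = 0.015
Sum: 0.12 + 0.0968 + 0.015 = 0.2318
P(Component I | x) = 0.12 / 0.2318 ≈ 0.5177

0.5177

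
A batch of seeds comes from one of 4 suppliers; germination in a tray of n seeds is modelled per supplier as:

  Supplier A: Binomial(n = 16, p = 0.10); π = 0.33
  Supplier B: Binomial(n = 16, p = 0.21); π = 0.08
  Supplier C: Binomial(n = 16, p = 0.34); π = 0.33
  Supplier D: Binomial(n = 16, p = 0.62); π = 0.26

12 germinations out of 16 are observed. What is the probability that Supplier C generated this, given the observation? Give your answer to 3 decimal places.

0.008

P(component k | x) = w_k·f_k(x) / marginal(x), where marginal(x) = Σ_j w_j·f_j(x).
Component likelihoods at x = 12 germinations out of 16:
  f_A = C(16,12)·0.10^12·0.90^4 = 1820·1e-12·0.6561 = 1.1941e-09
  f_B = C(16,12)·0.21^12·0.79^4 = 1820·7.35583e-09·0.389501 = 5.21448e-06
  f_C = C(16,12)·0.34^12·0.66^4 = 1820·2.38642e-06·0.189747 = 0.000824127
  f_D = C(16,12)·0.62^12·0.38^4 = 1820·0.00322627·0.0208514 = 0.122435
Weight by the priors:
  w_A·f_A = 0.33 × 1.1941e-09 = 3.94054e-10
  w_B·f_B = 0.08 × 5.21448e-06 = 4.17159e-07
  w_C·f_C = 0.33 × 0.000824127 = 0.000271962
  w_D·f_D = 0.26 × 0.122435 = 0.0318331
Normaliser: 3.94054e-10 + 4.17159e-07 + 0.000271962 + 0.0318331 = 0.0321055
Responsibility of Supplier C: 0.000271962 / 0.0321055 ≈ 0.008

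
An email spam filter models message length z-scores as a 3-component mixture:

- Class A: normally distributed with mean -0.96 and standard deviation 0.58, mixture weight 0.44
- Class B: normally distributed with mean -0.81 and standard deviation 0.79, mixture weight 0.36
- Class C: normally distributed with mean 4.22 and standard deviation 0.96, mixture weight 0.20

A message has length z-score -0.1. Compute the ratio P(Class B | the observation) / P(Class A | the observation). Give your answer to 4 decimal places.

1.2041

The posterior odds equal the prior odds times the likelihood ratio: (π_i/π_j)·(f_i(x)/f_j(x)).
Evaluate each component's likelihood at the observed value:
  f_A = 0.229123
  f_B = 0.3372
  f_C = 1.66497e-05
0.121392 / 0.100814 ≈ 1.2041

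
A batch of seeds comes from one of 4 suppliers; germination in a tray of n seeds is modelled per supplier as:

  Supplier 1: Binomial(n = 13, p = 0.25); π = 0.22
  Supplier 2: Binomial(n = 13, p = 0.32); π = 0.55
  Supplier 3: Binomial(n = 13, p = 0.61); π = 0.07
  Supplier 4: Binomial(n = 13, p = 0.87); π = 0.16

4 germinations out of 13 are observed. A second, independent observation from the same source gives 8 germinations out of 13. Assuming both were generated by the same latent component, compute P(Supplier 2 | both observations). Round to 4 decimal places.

0.8308

Posterior ∝ prior × likelihood, so P(k | x) ∝ π_k f_k(x); normalise over all components.
Since both observations come from the same component, the likelihood for component k is f_k(x₁)·f_k(x₂).
  p_1 = [C(13,4)·0.25^4·0.75^9 = 715·0.00390625·0.0750847 = 0.209709] × [0.0046602] = 0.000977288
  p_2 = [C(13,4)·0.32^4·0.68^9 = 715·0.0104858·0.0310871 = 0.23307] × [0.0205742] = 0.00479523
  p_3 = [C(13,4)·0.61^4·0.39^9 = 715·0.138458·0.000208728 = 0.0206636] × [0.222608] = 0.00459989
  p_4 = [C(13,4)·0.87^4·0.13^9 = 715·0.572898·1.06045e-08 = 4.34383e-06] × [0.0156837] = 6.81275e-08
Unnormalised posteriors:
  π_1·p_1 = 0.22 × 0.000977288 = 0.000215003
  π_2·p_2 = 0.55 × 0.00479523 = 0.00263737
  π_3·p_3 = 0.07 × 0.00459989 = 0.000321992
  π_4·p_4 = 0.16 × 6.81275e-08 = 1.09004e-08
Sum: 0.000215003 + 0.00263737 + 0.000321992 + 1.09004e-08 = 0.00317438
P(Supplier 2 | x) = 0.00263737 / 0.00317438 ≈ 0.8308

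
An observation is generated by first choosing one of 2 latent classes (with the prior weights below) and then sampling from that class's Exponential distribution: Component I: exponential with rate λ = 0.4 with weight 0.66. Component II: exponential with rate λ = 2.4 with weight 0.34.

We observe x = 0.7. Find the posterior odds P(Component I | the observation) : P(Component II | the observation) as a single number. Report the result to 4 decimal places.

1.3120

Since P(k|x) ∝ w_k f_k(x), the posterior odds are w_i f_i(x) / (w_j f_j(x)).
Exponential densities:
  p_I = 0.4·e^(−0.4·0.7) = 0.4·e^(−0.2800) = 0.302313
  p_II = 2.4·e^(−2.4·0.7) = 2.4·e^(−1.6800) = 0.447298
Odds = (0.66/0.34) × (0.302313/0.447298) = 1.94118 × 0.675867 ≈ 1.3120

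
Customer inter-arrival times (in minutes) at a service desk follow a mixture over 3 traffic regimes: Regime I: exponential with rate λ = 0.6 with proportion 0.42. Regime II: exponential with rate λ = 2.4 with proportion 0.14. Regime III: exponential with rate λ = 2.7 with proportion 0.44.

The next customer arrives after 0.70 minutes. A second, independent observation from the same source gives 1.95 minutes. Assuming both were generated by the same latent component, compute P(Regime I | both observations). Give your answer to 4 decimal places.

The responsibility of component k is π_k f_k(x) divided by Σ_j π_j f_j(x).
Since both observations come from the same component, the likelihood for component k is f_k(x₁)·f_k(x₂).
  p_I = [0.6·e^(−0.6·0.70) = 0.6·e^(−0.4200) = 0.394228] × [0.18622] = 0.0734132
  p_II = [2.4·e^(−2.4·0.70) = 2.4·e^(−1.6800) = 0.447298] × [0.0222696] = 0.00996115
  p_III = [2.7·e^(−2.7·0.70) = 2.7·e^(−1.8900) = 0.407894] × [0.0139574] = 0.00569312
Unnormalised posteriors:
  π_I·p_I = 0.42 × 0.0734132 = 0.0308336
  π_II·p_II = 0.14 × 0.00996115 = 0.00139456
  π_III·p_III = 0.44 × 0.00569312 = 0.00250497
Denominator: 0.0308336 + 0.00139456 + 0.00250497 = 0.0347331
So the posterior for Regime I is 0.0308336 / 0.0347331 ≈ 0.8877.

0.8877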